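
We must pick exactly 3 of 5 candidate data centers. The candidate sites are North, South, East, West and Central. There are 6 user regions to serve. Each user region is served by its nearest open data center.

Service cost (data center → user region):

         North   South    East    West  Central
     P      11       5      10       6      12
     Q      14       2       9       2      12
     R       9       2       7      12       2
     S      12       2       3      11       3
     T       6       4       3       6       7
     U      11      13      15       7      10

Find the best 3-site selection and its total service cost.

Choose South, East and West; total service cost 21.

With exactly 3 open, each user region uses its cheapest among the chosen.
{South, East, West}: P→South 5, Q→South 2, R→South 2, S→South 2, T→East 3, U→West 7. Service cost 21.
{North, South, West}: service cost 22
{South, West, Central}: service cost 22
Among all 10 size-3 choices, {South, East, West} is lowest.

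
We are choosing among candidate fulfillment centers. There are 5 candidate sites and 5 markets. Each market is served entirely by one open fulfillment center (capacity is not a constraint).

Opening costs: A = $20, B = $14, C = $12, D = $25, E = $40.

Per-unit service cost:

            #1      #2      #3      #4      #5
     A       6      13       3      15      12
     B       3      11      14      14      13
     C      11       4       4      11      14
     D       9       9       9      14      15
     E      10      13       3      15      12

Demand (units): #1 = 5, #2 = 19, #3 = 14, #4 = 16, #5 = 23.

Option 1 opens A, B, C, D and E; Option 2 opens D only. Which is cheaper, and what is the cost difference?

Option 1: {A, B, C, D, E}: #1→B 3·5=15, #2→C 4·19=76, #3→A 3·14=42, #4→C 11·16=176, #5→A 12·23=276. Service 585; fixed 111; total 696.
Option 2: {D}: #1→D 9·5=45, #2→D 9·19=171, #3→D 9·14=126, #4→D 14·16=224, #5→D 15·23=345. Service 911; fixed 25; total 936.
Difference: |696 − 936| = 240.

Option 1 is cheaper by 240.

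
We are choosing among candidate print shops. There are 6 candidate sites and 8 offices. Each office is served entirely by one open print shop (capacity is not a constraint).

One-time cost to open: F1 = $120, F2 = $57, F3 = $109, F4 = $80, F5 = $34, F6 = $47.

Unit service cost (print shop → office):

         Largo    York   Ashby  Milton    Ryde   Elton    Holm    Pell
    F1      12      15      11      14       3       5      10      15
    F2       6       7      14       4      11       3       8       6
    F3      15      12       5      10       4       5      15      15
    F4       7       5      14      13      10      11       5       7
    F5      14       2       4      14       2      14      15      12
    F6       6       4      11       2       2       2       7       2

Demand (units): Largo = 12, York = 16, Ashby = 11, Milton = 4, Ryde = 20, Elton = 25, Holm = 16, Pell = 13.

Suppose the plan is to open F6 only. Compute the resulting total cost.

Each office is assigned to its cheapest site among the open ones.
{F6}: Largo→F6 6·12=72, York→F6 4·16=64, Ashby→F6 11·11=121, Milton→F6 2·4=8, Ryde→F6 2·20=40, Elton→F6 2·25=50, Holm→F6 7·16=112, Pell→F6 2·13=26. Service 493; fixed 47; total 540.

Total cost: 540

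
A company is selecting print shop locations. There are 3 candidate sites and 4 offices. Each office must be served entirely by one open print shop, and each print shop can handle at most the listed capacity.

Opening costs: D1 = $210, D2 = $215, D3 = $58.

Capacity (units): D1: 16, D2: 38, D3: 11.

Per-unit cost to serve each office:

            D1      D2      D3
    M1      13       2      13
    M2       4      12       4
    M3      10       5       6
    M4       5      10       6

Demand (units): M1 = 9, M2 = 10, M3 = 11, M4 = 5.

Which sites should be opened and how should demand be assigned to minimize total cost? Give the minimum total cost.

Minimum total cost: 436

Open {D2, D3}: M1→D2 2·9=18, M2→D3 4·10=40, M3→D2 5·11=55, M4→D2 10·5=50.
Loads: D2 carries 25/38, D3 carries 10/11. Service 163; fixed 273; total 436.
Next best feasible plan costs 458.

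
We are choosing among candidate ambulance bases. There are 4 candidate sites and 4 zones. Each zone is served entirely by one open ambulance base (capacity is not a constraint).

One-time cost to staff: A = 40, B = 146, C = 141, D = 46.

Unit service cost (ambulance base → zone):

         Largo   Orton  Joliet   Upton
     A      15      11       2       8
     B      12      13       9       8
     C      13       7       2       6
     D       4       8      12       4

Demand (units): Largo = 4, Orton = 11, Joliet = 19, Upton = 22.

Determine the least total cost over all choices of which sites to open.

For any fixed open set, each zone goes to its cheapest open site; total = fixed + service.
{A, D}: Largo→D 4·4=16, Orton→D 8·11=88, Joliet→A 2·19=38, Upton→D 4·22=88. Service 230; fixed 86; total 316.
{C, D}: service 219 + fixed 187 = 406
{A}: service 395 + fixed 40 = 435
{A, B, C, D}: service 219 + fixed 373 = 592
No other subset beats 316.

Minimum total cost: 316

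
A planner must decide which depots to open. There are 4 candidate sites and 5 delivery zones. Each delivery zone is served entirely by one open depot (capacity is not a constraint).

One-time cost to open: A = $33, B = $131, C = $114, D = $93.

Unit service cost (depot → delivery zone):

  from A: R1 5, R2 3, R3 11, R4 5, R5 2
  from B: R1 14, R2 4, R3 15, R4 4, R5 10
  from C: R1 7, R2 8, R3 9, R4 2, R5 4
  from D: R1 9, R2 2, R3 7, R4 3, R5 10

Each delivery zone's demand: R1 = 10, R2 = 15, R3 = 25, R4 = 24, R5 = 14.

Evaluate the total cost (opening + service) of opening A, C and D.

Each delivery zone is assigned to its cheapest site among the open ones.
{A, C, D}: R1→A 5·10=50, R2→D 2·15=30, R3→D 7·25=175, R4→C 2·24=48, R5→A 2·14=28. Service 331; fixed 240; total 571.

Total cost: 571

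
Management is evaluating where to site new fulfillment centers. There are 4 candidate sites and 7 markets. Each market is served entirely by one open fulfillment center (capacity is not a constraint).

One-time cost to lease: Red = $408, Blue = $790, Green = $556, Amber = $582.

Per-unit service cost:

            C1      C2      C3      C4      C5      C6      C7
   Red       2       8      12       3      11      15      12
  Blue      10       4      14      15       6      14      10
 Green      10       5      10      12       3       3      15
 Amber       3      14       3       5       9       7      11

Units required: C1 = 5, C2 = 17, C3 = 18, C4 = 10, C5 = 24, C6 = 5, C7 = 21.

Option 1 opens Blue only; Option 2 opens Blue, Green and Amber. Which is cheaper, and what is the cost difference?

Option 1: {Blue}: C1→Blue 10·5=50, C2→Blue 4·17=68, C3→Blue 14·18=252, C4→Blue 15·10=150, C5→Blue 6·24=144, C6→Blue 14·5=70, C7→Blue 10·21=210. Service 944; fixed 790; total 1734.
Option 2: {Blue, Green, Amber}: C1→Amber 3·5=15, C2→Blue 4·17=68, C3→Amber 3·18=54, C4→Amber 5·10=50, C5→Green 3·24=72, C6→Green 3·5=15, C7→Blue 10·21=210. Service 484; fixed 1928; total 2412.
Difference: |1734 − 2412| = 678.

Option 1 is cheaper by 678.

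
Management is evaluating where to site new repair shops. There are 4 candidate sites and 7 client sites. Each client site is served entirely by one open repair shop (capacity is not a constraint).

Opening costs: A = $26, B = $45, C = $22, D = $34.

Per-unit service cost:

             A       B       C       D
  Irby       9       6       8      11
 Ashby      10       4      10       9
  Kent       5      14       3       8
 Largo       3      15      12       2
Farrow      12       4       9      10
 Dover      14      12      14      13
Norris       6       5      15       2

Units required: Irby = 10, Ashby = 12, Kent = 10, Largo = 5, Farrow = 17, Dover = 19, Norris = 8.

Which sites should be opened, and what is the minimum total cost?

Open B, C and D; minimum total cost 561.

For any fixed open set, each client site goes to its cheapest open site; total = fixed + service.
{B, C, D}: Irby→B 6·10=60, Ashby→B 4·12=48, Kent→C 3·10=30, Largo→D 2·5=10, Farrow→B 4·17=68, Dover→B 12·19=228, Norris→D 2·8=16. Service 460; fixed 101; total 561.
{A, B}: Irby→B 6·10=60, Ashby→B 4·12=48, Kent→A 5·10=50, Largo→A 3·5=15, Farrow→B 4·17=68, Dover→B 12·19=228, Norris→B 5·8=40. Service 509; fixed 71; total 580.
{A, B, C}: Irby→B 6·10=60, Ashby→B 4·12=48, Kent→C 3·10=30, Largo→A 3·5=15, Farrow→B 4·17=68, Dover→B 12·19=228, Norris→B 5·8=40. Service 489; fixed 93; total 582.
{A, B, C, D}: service 460 + fixed 127 = 587
No other subset beats 561.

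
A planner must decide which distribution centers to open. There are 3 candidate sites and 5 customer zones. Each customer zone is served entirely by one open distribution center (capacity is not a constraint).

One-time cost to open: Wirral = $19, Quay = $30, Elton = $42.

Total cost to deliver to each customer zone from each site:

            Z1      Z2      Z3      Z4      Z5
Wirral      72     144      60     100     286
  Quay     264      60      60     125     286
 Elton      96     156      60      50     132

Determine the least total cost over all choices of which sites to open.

For any fixed open set, each customer zone goes to its cheapest open site; total = fixed + service.
{Wirral, Quay, Elton}: Z1→Wirral 72, Z2→Quay 60, Z3→Wirral 60, Z4→Elton 50, Z5→Elton 132. Service 374; fixed 91; total 465.
{Quay, Elton}: service 398 + fixed 72 = 470
{Wirral, Elton}: service 458 + fixed 61 = 519
{Wirral}: service 662 + fixed 19 = 681
No other subset beats 465.

Minimum total cost: 465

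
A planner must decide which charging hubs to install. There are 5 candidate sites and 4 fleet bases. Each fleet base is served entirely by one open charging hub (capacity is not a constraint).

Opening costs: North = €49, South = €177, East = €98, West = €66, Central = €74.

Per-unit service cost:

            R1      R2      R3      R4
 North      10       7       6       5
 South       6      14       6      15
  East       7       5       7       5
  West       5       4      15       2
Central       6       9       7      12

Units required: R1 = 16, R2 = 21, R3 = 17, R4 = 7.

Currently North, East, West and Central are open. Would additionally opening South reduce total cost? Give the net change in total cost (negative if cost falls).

No — net change +177 (cost rises by 177).

Current service cost with {North, East, West, Central}: 280.
Adding South: each fleet base re-picks its cheapest; new service cost 280, saving 0.
Extra fixed cost: 177. Net change = 177 − 0 = 177.
(Totals: 567 → 744.)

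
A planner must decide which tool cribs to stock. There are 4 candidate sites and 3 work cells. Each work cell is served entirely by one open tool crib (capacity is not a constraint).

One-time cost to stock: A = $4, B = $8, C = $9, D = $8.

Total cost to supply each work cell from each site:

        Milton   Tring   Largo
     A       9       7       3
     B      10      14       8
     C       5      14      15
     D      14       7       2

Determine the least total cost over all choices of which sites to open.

Minimum total cost: 23

For any fixed open set, each work cell goes to its cheapest open site; total = fixed + service.
{A}: Milton→A 9, Tring→A 7, Largo→A 3. Service 19; fixed 4; total 23.
{A, C}: Milton→C 5, Tring→A 7, Largo→A 3. Service 15; fixed 13; total 28.
{A, D}: Milton→A 9, Tring→A 7, Largo→D 2. Service 18; fixed 12; total 30.
{A, B, C, D}: service 14 + fixed 29 = 43
No other subset beats 23.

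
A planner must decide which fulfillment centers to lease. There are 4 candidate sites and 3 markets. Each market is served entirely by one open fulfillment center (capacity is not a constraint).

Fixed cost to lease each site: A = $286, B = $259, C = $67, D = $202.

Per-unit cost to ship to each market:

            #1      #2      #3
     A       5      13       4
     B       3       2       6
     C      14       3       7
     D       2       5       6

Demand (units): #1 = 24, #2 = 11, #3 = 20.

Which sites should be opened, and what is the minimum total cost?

Open D only; minimum total cost 425.

For any fixed open set, each market goes to its cheapest open site; total = fixed + service.
{D}: #1→D 2·24=48, #2→D 5·11=55, #3→D 6·20=120. Service 223; fixed 202; total 425.
{C, D}: service 201 + fixed 269 = 470
{B}: service 214 + fixed 259 = 473
{A, B, C, D}: service 150 + fixed 814 = 964
(All 15 nonempty subsets were checked; D only is lowest.)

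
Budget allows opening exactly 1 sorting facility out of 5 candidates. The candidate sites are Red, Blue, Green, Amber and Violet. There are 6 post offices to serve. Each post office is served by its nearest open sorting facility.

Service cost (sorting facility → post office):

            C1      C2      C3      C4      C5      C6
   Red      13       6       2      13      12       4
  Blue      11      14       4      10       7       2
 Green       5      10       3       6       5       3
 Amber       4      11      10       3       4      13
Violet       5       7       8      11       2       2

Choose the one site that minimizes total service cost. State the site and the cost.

With exactly 1 open, each post office uses its cheapest among the chosen.
{Green}: C1→Green 5, C2→Green 10, C3→Green 3, C4→Green 6, C5→Green 5, C6→Green 3. Service cost 32.
{Violet}: service cost 35
{Amber}: service cost 45
Among all 5 size-1 choices, {Green} is lowest.

Choose Green only; total service cost 32.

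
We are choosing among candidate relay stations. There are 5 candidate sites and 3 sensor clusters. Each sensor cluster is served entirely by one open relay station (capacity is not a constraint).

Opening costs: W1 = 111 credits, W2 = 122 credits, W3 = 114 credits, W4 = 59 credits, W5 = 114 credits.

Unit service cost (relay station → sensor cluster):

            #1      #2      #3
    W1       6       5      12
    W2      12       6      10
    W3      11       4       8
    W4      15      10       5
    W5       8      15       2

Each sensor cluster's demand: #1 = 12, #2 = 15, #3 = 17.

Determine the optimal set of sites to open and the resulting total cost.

Open W1 and W4; minimum total cost 402.

For any fixed open set, each sensor cluster goes to its cheapest open site; total = fixed + service.
{W1, W4}: #1→W1 6·12=72, #2→W1 5·15=75, #3→W4 5·17=85. Service 232; fixed 170; total 402.
{W1, W5}: service 181 + fixed 225 = 406
{W3, W5}: service 190 + fixed 228 = 418
{W1, W2, W3, W4, W5}: service 166 + fixed 520 = 686
No other subset beats 402.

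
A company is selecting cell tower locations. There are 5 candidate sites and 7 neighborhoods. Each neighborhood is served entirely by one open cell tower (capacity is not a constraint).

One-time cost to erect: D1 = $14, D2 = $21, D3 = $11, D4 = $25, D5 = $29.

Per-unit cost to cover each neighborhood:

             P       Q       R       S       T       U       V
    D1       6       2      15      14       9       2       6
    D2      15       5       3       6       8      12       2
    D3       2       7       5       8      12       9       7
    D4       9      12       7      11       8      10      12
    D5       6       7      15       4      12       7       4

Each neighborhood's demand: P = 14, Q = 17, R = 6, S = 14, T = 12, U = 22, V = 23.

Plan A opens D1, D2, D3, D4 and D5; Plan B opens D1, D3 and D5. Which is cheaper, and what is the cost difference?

Plan A is cheaper by 24.

Plan A: {D1, D2, D3, D4, D5}: P→D3 2·14=28, Q→D1 2·17=34, R→D2 3·6=18, S→D5 4·14=56, T→D2 8·12=96, U→D1 2·22=44, V→D2 2·23=46. Service 322; fixed 100; total 422.
Plan B: {D1, D3, D5}: P→D3 2·14=28, Q→D1 2·17=34, R→D3 5·6=30, S→D5 4·14=56, T→D1 9·12=108, U→D1 2·22=44, V→D5 4·23=92. Service 392; fixed 54; total 446.
Difference: |422 − 446| = 24.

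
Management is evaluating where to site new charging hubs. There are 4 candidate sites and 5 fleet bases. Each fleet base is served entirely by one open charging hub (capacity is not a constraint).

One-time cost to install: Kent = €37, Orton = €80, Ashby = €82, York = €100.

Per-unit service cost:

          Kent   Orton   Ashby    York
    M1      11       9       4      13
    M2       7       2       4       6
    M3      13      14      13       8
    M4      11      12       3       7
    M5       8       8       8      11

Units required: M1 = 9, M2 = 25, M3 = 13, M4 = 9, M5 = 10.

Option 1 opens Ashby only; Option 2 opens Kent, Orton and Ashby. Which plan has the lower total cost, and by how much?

Option 1: {Ashby}: M1→Ashby 4·9=36, M2→Ashby 4·25=100, M3→Ashby 13·13=169, M4→Ashby 3·9=27, M5→Ashby 8·10=80. Service 412; fixed 82; total 494.
Option 2: {Kent, Orton, Ashby}: M1→Ashby 4·9=36, M2→Orton 2·25=50, M3→Kent 13·13=169, M4→Ashby 3·9=27, M5→Kent 8·10=80. Service 362; fixed 199; total 561.
Difference: |494 − 561| = 67.

Option 1 is cheaper by 67.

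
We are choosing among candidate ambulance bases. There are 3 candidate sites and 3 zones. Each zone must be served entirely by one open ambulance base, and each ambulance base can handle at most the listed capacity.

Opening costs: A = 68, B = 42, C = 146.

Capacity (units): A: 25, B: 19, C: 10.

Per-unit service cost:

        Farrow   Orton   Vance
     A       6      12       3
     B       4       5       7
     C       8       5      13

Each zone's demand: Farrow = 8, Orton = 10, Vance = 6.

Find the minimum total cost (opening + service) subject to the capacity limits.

Open {A, B}: Farrow→B 4·8=32, Orton→B 5·10=50, Vance→A 3·6=18.
Loads: A carries 6/25, B carries 18/19. Service 100; fixed 110; total 210.
Next best feasible plan costs 226.

Minimum total cost: 210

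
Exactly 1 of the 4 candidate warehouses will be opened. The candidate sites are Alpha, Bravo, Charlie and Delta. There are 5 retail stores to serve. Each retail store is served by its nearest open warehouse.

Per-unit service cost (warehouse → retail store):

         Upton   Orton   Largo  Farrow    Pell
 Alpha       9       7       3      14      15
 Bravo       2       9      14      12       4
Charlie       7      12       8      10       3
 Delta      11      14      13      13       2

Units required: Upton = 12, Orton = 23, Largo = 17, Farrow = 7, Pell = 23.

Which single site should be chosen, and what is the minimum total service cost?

With exactly 1 open, each retail store uses its cheapest among the chosen.
{Charlie}: Upton→Charlie 7·12=84, Orton→Charlie 12·23=276, Largo→Charlie 8·17=136, Farrow→Charlie 10·7=70, Pell→Charlie 3·23=69. Service cost 635.
{Bravo}: service cost 645
{Alpha}: service cost 763
Among all 4 size-1 choices, {Charlie} is lowest.

Choose Charlie only; total service cost 635.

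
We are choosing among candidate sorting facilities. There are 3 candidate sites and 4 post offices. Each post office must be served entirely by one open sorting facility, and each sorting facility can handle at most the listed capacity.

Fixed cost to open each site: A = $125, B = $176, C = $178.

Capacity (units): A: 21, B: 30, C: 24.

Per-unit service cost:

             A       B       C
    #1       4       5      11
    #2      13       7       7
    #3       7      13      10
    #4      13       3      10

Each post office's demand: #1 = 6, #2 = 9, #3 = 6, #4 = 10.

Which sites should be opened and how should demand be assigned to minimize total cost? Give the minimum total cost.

Minimum total cost: 460

Open {A, B}: #1→A 4·6=24, #2→B 7·9=63, #3→A 7·6=42, #4→B 3·10=30.
Loads: A carries 12/21, B carries 19/30. Service 159; fixed 301; total 460.
Next best feasible plan costs 466.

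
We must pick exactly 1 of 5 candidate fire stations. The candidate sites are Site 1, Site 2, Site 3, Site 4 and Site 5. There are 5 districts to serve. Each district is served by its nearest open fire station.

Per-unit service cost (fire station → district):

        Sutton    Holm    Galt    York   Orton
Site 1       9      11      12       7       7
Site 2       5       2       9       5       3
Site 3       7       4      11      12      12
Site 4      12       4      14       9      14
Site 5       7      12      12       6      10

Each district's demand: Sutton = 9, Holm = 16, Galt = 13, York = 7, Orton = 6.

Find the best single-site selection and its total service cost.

Choose Site 2 only; total service cost 247.

With exactly 1 open, each district uses its cheapest among the chosen.
{Site 2}: Sutton→Site 2 5·9=45, Holm→Site 2 2·16=32, Galt→Site 2 9·13=117, York→Site 2 5·7=35, Orton→Site 2 3·6=18. Service cost 247.
{Site 3}: service cost 426
{Site 4}: service cost 501
Among all 5 size-1 choices, {Site 2} is lowest.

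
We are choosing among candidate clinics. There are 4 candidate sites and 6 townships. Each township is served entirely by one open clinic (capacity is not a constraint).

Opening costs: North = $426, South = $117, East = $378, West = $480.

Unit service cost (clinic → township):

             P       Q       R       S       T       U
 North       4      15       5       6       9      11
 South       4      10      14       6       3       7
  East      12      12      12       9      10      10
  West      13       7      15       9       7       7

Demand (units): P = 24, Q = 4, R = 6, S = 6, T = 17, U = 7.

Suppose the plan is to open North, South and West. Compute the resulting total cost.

Total cost: 1313

Each township is assigned to its cheapest site among the open ones.
{North, South, West}: P→North 4·24=96, Q→West 7·4=28, R→North 5·6=30, S→North 6·6=36, T→South 3·17=51, U→South 7·7=49. Service 290; fixed 1023; total 1313.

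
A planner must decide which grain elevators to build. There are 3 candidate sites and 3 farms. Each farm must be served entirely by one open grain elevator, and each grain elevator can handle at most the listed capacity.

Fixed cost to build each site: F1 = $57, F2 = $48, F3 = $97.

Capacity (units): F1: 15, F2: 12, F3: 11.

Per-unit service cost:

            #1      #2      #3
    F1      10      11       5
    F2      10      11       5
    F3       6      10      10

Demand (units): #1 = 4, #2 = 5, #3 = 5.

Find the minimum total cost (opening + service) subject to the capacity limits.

Open {F1}: #1→F1 10·4=40, #2→F1 11·5=55, #3→F1 5·5=25.
Loads: F1 carries 14/15. Service 120; fixed 57; total 177.
Next best feasible plan costs 225.

Minimum total cost: 177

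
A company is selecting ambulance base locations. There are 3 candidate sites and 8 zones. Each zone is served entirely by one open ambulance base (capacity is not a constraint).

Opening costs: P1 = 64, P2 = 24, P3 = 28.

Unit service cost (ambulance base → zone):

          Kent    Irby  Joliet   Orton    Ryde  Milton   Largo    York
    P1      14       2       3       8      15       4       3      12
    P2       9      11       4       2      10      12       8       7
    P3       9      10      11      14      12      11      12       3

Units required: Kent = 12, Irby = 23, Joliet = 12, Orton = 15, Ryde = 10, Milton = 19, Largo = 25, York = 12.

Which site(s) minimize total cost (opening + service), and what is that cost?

Open P1, P2 and P3; minimum total cost 623.

For any fixed open set, each zone goes to its cheapest open site; total = fixed + service.
{P1, P2, P3}: Kent→P2 9·12=108, Irby→P1 2·23=46, Joliet→P1 3·12=36, Orton→P2 2·15=30, Ryde→P2 10·10=100, Milton→P1 4·19=76, Largo→P1 3·25=75, York→P3 3·12=36. Service 507; fixed 116; total 623.
{P1, P2}: service 555 + fixed 88 = 643
{P1, P3}: Kent→P3 9·12=108, Irby→P1 2·23=46, Joliet→P1 3·12=36, Orton→P1 8·15=120, Ryde→P3 12·10=120, Milton→P1 4·19=76, Largo→P1 3·25=75, York→P3 3·12=36. Service 617; fixed 92; total 709.
{P2}: Kent→P2 9·12=108, Irby→P2 11·23=253, Joliet→P2 4·12=48, Orton→P2 2·15=30, Ryde→P2 10·10=100, Milton→P2 12·19=228, Largo→P2 8·25=200, York→P2 7·12=84. Service 1051; fixed 24; total 1075.
No other subset beats 623.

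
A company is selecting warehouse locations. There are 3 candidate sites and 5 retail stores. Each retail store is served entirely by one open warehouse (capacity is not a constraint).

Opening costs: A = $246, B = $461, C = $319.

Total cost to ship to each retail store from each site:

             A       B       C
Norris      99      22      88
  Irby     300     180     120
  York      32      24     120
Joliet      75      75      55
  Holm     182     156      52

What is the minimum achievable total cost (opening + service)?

Minimum total cost: 754

For any fixed open set, each retail store goes to its cheapest open site; total = fixed + service.
{C}: Norris→C 88, Irby→C 120, York→C 120, Joliet→C 55, Holm→C 52. Service 435; fixed 319; total 754.
{A, C}: service 347 + fixed 565 = 912
{B}: service 457 + fixed 461 = 918
{A, B, C}: service 273 + fixed 1026 = 1299
(All 7 nonempty subsets were checked; C only is lowest.)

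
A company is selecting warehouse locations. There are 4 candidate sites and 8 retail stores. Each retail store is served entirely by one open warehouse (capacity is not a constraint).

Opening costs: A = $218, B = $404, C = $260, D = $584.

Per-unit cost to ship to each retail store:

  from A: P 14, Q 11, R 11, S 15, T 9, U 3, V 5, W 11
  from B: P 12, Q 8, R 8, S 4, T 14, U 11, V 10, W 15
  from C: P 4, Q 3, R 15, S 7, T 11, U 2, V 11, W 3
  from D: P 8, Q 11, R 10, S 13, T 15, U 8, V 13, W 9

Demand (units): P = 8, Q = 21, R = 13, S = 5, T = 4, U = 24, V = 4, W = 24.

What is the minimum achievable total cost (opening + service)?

For any fixed open set, each retail store goes to its cheapest open site; total = fixed + service.
{C}: P→C 4·8=32, Q→C 3·21=63, R→C 15·13=195, S→C 7·5=35, T→C 11·4=44, U→C 2·24=48, V→C 11·4=44, W→C 3·24=72. Service 533; fixed 260; total 793.
{A, C}: service 449 + fixed 478 = 927
{B, C}: service 423 + fixed 664 = 1087
{A, B, C, D}: P→C 4·8=32, Q→C 3·21=63, R→B 8·13=104, S→B 4·5=20, T→A 9·4=36, U→C 2·24=48, V→A 5·4=20, W→C 3·24=72. Service 395; fixed 1466; total 1861.
No other subset beats 793.

Minimum total cost: 793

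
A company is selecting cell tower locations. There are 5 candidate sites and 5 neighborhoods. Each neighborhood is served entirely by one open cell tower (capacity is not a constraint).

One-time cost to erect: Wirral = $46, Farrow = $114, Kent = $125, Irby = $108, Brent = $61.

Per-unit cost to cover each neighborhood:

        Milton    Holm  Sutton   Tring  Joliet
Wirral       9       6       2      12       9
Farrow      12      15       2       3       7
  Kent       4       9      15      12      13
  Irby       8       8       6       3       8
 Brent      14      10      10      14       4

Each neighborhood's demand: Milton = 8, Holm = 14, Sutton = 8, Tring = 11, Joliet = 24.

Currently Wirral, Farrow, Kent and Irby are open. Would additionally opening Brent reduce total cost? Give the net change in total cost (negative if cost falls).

Yes — net change −11 (cost falls by 11).

Current service cost with {Wirral, Farrow, Kent, Irby}: 333.
Adding Brent: each neighborhood re-picks its cheapest; new service cost 261, saving 72.
Extra fixed cost: 61. Net change = 61 − 72 = -11.
(Totals: 726 → 715.)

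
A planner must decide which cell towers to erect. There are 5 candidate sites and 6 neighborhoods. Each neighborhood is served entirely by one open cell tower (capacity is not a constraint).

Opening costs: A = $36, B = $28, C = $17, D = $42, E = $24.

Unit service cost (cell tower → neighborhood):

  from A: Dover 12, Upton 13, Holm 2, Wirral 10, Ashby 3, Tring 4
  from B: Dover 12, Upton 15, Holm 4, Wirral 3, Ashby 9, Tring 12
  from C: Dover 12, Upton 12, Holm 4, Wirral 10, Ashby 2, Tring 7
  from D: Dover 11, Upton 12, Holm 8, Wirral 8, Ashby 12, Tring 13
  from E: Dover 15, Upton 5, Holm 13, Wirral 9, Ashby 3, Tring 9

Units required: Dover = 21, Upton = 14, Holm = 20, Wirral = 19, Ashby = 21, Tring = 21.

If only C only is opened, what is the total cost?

Total cost: 896

Each neighborhood is assigned to its cheapest site among the open ones.
{C}: Dover→C 12·21=252, Upton→C 12·14=168, Holm→C 4·20=80, Wirral→C 10·19=190, Ashby→C 2·21=42, Tring→C 7·21=147. Service 879; fixed 17; total 896.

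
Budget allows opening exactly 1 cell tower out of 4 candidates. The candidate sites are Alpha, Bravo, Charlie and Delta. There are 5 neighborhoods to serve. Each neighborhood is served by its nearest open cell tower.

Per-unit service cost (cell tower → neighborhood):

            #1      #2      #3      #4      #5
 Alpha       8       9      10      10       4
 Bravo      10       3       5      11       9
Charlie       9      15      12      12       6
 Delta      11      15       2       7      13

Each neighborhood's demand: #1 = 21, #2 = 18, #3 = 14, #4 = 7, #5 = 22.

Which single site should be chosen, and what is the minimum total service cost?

With exactly 1 open, each neighborhood uses its cheapest among the chosen.
{Bravo}: #1→Bravo 10·21=210, #2→Bravo 3·18=54, #3→Bravo 5·14=70, #4→Bravo 11·7=77, #5→Bravo 9·22=198. Service cost 609.
{Alpha}: service cost 628
{Charlie}: service cost 843
Among all 4 size-1 choices, {Bravo} is lowest.

Choose Bravo only; total service cost 609.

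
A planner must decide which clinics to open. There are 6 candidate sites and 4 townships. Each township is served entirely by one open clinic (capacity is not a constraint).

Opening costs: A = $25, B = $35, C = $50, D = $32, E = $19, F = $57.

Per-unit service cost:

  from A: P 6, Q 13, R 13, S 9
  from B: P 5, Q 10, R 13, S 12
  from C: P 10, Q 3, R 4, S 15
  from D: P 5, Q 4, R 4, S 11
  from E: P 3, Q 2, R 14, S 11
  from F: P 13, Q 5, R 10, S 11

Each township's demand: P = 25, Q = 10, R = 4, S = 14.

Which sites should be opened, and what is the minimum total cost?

Open A, D and E; minimum total cost 313.

For any fixed open set, each township goes to its cheapest open site; total = fixed + service.
{A, D, E}: P→E 3·25=75, Q→E 2·10=20, R→D 4·4=16, S→A 9·14=126. Service 237; fixed 76; total 313.
{D, E}: P→E 3·25=75, Q→E 2·10=20, R→D 4·4=16, S→D 11·14=154. Service 265; fixed 51; total 316.
{A, E}: service 273 + fixed 44 = 317
{A, B, C, D, E, F}: P→E 3·25=75, Q→E 2·10=20, R→C 4·4=16, S→A 9·14=126. Service 237; fixed 218; total 455.
No other subset beats 313.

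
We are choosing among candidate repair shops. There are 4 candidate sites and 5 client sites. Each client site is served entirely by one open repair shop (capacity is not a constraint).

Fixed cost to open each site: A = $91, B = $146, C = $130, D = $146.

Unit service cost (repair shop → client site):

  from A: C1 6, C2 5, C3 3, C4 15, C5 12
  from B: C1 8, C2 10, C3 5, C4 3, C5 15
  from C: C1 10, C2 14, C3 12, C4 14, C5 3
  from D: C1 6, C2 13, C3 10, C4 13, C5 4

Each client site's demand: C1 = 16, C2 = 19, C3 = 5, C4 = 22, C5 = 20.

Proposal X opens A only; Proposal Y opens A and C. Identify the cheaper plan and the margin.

Proposal X: {A}: C1→A 6·16=96, C2→A 5·19=95, C3→A 3·5=15, C4→A 15·22=330, C5→A 12·20=240. Service 776; fixed 91; total 867.
Proposal Y: {A, C}: C1→A 6·16=96, C2→A 5·19=95, C3→A 3·5=15, C4→C 14·22=308, C5→C 3·20=60. Service 574; fixed 221; total 795.
Difference: |867 − 795| = 72.

Proposal Y is cheaper by 72.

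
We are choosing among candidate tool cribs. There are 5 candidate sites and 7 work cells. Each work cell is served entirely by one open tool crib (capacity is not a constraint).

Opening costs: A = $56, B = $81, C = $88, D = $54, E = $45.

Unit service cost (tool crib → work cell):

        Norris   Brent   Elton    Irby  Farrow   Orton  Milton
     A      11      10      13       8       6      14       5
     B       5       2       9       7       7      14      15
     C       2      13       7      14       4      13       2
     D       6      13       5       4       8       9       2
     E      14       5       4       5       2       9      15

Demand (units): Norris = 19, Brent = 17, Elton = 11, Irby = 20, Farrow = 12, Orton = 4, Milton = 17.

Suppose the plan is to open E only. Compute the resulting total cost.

Each work cell is assigned to its cheapest site among the open ones.
{E}: Norris→E 14·19=266, Brent→E 5·17=85, Elton→E 4·11=44, Irby→E 5·20=100, Farrow→E 2·12=24, Orton→E 9·4=36, Milton→E 15·17=255. Service 810; fixed 45; total 855.

Total cost: 855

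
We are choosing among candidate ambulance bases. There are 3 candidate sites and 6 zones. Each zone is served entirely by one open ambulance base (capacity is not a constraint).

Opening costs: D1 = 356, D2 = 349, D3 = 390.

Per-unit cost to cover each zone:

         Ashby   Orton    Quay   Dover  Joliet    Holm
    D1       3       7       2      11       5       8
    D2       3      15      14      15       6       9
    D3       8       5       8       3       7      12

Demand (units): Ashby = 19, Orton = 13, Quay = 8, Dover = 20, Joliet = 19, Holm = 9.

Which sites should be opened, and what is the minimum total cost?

Open D1 only; minimum total cost 907.

For any fixed open set, each zone goes to its cheapest open site; total = fixed + service.
{D1}: Ashby→D1 3·19=57, Orton→D1 7·13=91, Quay→D1 2·8=16, Dover→D1 11·20=220, Joliet→D1 5·19=95, Holm→D1 8·9=72. Service 551; fixed 356; total 907.
{D3}: service 582 + fixed 390 = 972
{D1, D3}: service 365 + fixed 746 = 1111
{D1, D2, D3}: service 365 + fixed 1095 = 1460
(All 7 nonempty subsets were checked; D1 only is lowest.)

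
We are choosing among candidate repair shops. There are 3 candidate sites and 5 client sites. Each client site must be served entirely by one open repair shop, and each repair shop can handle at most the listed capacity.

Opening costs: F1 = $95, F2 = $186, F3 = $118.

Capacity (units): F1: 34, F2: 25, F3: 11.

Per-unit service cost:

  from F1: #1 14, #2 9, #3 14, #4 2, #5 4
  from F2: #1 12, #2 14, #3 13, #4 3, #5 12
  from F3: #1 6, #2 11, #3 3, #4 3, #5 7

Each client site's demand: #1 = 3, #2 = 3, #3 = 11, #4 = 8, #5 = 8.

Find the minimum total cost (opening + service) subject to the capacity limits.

Open {F1, F3}: #1→F1 14·3=42, #2→F1 9·3=27, #3→F3 3·11=33, #4→F1 2·8=16, #5→F1 4·8=32.
Loads: F1 carries 22/34, F3 carries 11/11. Service 150; fixed 213; total 363.
Next best feasible plan costs 366.

Minimum total cost: 363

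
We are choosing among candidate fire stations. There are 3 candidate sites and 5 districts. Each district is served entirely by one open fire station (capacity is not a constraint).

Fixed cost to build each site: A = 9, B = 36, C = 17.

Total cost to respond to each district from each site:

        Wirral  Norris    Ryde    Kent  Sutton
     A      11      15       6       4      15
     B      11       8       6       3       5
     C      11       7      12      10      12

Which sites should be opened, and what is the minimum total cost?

Open A only; minimum total cost 60.

For any fixed open set, each district goes to its cheapest open site; total = fixed + service.
{A}: Wirral→A 11, Norris→A 15, Ryde→A 6, Kent→A 4, Sutton→A 15. Service 51; fixed 9; total 60.
{A, C}: service 40 + fixed 26 = 66
{B}: service 33 + fixed 36 = 69
{A, B, C}: service 32 + fixed 62 = 94
No other subset beats 60.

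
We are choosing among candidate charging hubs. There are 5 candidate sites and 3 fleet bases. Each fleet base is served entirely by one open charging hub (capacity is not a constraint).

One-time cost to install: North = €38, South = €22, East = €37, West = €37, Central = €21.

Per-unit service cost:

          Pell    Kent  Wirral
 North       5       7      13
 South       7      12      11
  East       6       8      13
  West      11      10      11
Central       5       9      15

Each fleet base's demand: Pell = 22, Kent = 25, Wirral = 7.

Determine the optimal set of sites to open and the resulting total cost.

Open North only; minimum total cost 414.

For any fixed open set, each fleet base goes to its cheapest open site; total = fixed + service.
{North}: Pell→North 5·22=110, Kent→North 7·25=175, Wirral→North 13·7=91. Service 376; fixed 38; total 414.
{North, South}: Pell→North 5·22=110, Kent→North 7·25=175, Wirral→South 11·7=77. Service 362; fixed 60; total 422.
{North, Central}: service 376 + fixed 59 = 435
{North, South, East, West, Central}: Pell→North 5·22=110, Kent→North 7·25=175, Wirral→South 11·7=77. Service 362; fixed 155; total 517.
No other subset beats 414.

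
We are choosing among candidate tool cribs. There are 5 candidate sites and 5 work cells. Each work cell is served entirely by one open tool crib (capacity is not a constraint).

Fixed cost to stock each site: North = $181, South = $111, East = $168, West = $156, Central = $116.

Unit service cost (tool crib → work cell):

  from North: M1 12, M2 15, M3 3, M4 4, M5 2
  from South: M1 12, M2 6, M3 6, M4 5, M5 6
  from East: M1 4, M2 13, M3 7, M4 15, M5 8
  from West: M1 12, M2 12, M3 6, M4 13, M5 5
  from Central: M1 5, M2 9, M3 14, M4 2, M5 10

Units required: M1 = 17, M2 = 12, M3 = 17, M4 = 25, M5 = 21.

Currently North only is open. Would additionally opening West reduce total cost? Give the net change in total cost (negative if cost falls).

No — net change +120 (cost rises by 120).

Current service cost with {North}: 577.
Adding West: each work cell re-picks its cheapest; new service cost 541, saving 36.
Extra fixed cost: 156. Net change = 156 − 36 = 120.
(Totals: 758 → 878.)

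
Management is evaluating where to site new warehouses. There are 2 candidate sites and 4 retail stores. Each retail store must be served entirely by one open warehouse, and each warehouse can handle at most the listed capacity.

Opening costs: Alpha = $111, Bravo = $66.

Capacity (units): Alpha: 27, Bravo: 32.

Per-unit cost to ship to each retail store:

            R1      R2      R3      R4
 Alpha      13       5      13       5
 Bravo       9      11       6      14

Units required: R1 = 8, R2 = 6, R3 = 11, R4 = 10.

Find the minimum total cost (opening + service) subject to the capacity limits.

Minimum total cost: 395

Open {Alpha, Bravo}: R1→Bravo 9·8=72, R2→Alpha 5·6=30, R3→Bravo 6·11=66, R4→Alpha 5·10=50.
Loads: Alpha carries 16/27, Bravo carries 19/32. Service 218; fixed 177; total 395.
Next best feasible plan costs 427.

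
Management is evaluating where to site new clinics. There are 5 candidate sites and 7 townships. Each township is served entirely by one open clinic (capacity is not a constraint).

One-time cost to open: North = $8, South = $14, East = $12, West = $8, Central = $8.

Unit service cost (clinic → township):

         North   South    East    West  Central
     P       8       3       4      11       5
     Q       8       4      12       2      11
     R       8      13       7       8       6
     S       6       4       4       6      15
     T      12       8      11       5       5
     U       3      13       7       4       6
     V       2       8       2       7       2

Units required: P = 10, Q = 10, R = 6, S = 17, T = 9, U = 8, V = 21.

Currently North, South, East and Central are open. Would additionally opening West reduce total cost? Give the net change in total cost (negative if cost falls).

Yes — net change −12 (cost falls by 12).

Current service cost with {North, South, East, Central}: 285.
Adding West: each township re-picks its cheapest; new service cost 265, saving 20.
Extra fixed cost: 8. Net change = 8 − 20 = -12.
(Totals: 327 → 315.)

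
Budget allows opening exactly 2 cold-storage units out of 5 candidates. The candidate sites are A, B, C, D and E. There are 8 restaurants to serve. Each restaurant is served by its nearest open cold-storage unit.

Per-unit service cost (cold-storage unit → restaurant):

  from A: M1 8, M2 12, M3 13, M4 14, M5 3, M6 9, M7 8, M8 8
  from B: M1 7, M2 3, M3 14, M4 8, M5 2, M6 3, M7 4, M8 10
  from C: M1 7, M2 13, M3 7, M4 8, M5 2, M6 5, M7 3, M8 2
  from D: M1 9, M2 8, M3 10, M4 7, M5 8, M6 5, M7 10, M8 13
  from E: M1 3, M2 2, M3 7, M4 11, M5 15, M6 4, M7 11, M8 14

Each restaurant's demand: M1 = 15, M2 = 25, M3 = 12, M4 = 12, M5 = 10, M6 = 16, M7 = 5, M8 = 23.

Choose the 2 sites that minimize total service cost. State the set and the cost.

With exactly 2 open, each restaurant uses its cheapest among the chosen.
{C, E}: M1→E 3·15=45, M2→E 2·25=50, M3→C 7·12=84, M4→C 8·12=96, M5→C 2·10=20, M6→E 4·16=64, M7→C 3·5=15, M8→C 2·23=46. Service cost 420.
{B, C}: service cost 489
{B, E}: service cost 593
Among all 10 size-2 choices, {C, E} is lowest.

Choose C and E; total service cost 420.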